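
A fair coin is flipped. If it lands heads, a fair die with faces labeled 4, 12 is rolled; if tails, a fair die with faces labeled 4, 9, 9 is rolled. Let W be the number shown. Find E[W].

E[W | heads] = (4+12)/2 = 8.
E[W | tails] = (4+9+9)/3 = 22/3.
E[W] = (1/2)·(8) + (1/2)·(22/3) = 23/3.

23/3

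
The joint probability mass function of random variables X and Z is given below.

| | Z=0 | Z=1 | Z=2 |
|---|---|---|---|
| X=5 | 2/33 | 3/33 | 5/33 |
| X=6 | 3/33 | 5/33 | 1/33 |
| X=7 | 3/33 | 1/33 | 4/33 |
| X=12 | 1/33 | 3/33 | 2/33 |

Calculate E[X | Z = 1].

22/3

P(Z = 1) = 4/11.
Σ X·P over the event = 5·(3/33) + 6·(5/33) + 7·(1/33) + 12·(3/33) = 8/3.
E[X | Z = 1] = (8/3) / (4/11) = 22/3.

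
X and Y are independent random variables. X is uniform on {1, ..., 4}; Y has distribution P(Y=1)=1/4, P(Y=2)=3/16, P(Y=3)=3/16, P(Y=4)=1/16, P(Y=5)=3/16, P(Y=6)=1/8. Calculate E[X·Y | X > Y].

P(X > Y) = 21/64.
Summing XY·P(x,y) over outcomes with X > Y gives 57/32.
E[X·Y | X > Y] = (57/32) / (21/64) = 38/7.

38/7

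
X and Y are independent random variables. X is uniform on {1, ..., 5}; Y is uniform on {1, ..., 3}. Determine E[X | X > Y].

Outcomes with X > Y: (2,1), (3,1), (3,2), (4,1), (4,2), (4,3), (5,1), (5,2), (5,3), each with probability 1/15.
E[X | X > Y] = (2 + 3 + 3 + 4 + 4 + 4 + 5 + 5 + 5) / 9 = 35/9.

35/9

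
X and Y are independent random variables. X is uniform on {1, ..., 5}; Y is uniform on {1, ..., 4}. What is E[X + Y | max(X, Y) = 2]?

10/3

Outcomes with max(X, Y) = 2: (1,2), (2,1), (2,2), each with probability 1/20.
E[X + Y | max(X, Y) = 2] = (3 + 3 + 4) / 3 = 10/3.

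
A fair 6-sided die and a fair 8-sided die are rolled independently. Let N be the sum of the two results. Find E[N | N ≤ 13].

P(N ≤ 13) = 47/48.
E[N | N ≤ 13] = (185/24) / (47/48) = 370/47.

370/47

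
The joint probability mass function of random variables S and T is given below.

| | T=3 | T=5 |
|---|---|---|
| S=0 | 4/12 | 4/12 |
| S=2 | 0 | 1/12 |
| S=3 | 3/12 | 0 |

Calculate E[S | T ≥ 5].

2/5

P(T ≥ 5) = 5/12.
Summing S·P(S=x,T=y) over the conditioning event gives 1/6.
E[S | T ≥ 5] = (1/6) / (5/12) = 2/5.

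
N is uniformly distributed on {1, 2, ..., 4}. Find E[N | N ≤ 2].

3/2

Given N ≤ 2, N is equally likely to be any of {1, 2}.
E[N | N ≤ 2] = (1 + 2) / 2 = 3/2.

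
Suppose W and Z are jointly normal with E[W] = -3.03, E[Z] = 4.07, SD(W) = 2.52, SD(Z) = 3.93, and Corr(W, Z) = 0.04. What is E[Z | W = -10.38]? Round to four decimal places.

3.6115

E[Z | W=x] = μ_Z + ρ(σ_Z/σ_W)(x − μ_W) for jointly normal variables.
E[Z | W=-10.38] = 4.07 + (0.04)·(3.93/2.52)·(-10.38 − (-3.03)) = 4.07 + (0.062381)·(-7.35) = 3.6115.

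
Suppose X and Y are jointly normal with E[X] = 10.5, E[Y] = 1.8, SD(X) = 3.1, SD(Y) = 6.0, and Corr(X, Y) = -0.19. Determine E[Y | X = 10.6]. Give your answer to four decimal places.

The regression of Y on X has slope ρ·σ_Y/σ_X and passes through (μ_X, μ_Y).
E[Y | X=10.6] = 1.8 + (-0.19)·(6.0/3.1)·(10.6 − (10.5)) = 1.8 + (-0.36774)·(0.1) = 1.7632.

1.7632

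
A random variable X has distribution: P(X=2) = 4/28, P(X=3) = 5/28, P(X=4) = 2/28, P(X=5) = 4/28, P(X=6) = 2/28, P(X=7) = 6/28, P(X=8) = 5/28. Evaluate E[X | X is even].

P(X is even) = 13/28.
Σ over the event: 2·1/7 + 4·1/14 + 6·1/14 + 8·5/28 = 17/7.
E[X | X is even] = (17/7) / (13/28) = 68/13.

68/13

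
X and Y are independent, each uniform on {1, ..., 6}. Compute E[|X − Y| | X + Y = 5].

Outcomes with X + Y = 5: (1,4), (2,3), (3,2), (4,1), each with probability 1/36.
E[|X − Y| | X + Y = 5] = (3 + 1 + 1 + 3) / 4 = 2.

2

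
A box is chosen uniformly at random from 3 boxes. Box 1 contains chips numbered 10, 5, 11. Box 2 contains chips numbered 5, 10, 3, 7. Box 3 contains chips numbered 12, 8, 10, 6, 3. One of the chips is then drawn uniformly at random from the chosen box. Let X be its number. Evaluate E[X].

E[X | box 1] = (10+5+11)/3 = 26/3.
E[X | box 2] = (5+10+3+7)/4 = 25/4.
E[X | box 3] = (12+8+10+6+3)/5 = 39/5.
E[X] = (1/3)·(26/3) + (1/3)·(25/4) + (1/3)·(39/5) = 1363/180.

1363/180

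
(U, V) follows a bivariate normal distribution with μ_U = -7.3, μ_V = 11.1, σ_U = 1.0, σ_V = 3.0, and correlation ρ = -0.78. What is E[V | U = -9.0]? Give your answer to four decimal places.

15.0780

E[V | U=x] = μ_V + ρ(σ_V/σ_U)(x − μ_U) for jointly normal variables.
E[V | U=-9.0] = 11.1 + (-0.78)·(3.0/1.0)·(-9.0 − (-7.3)) = 11.1 + (-2.34)·(-1.7) = 15.0780.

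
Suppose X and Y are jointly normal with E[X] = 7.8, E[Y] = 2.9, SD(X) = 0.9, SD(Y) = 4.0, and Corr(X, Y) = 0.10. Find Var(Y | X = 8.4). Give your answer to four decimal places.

15.8400

The conditional variance in a bivariate normal is σ_Y²(1 − ρ²), independent of x.
Var(Y | X=8.4) = (4.0)²·(1 − (0.10)²) = 16·0.99 = 15.8400.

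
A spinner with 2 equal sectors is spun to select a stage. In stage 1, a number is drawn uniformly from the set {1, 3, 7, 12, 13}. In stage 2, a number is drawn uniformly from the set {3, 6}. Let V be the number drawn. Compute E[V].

E[V | stage 1] = (1+3+7+12+13)/5 = 36/5.
E[V | stage 2] = (3+6)/2 = 9/2.
E[V] = (1/2)·(36/5) + (1/2)·(9/2) = 117/20.

117/20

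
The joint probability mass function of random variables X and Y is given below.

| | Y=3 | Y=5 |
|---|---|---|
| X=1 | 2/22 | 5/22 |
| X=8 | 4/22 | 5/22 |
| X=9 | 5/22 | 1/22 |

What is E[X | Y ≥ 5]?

54/11

P(Y ≥ 5) = 1/2.
Summing X·P(X=x,Y=y) over the conditioning event gives 27/11.
E[X | Y ≥ 5] = (27/11) / (1/2) = 54/11.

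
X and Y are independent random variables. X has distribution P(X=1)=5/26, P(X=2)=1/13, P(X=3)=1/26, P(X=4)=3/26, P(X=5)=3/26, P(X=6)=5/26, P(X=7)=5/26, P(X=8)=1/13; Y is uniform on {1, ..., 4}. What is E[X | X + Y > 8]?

61/9

P(X + Y > 8) = 9/26.
Summing X·P(x,y) over outcomes with X + Y > 8 gives 61/26.
E[X | X + Y > 8] = (61/26) / (9/26) = 61/9.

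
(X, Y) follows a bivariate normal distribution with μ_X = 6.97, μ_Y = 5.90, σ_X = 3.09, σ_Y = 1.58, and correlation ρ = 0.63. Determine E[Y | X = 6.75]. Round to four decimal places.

5.8291

For a bivariate normal, E[Y | X=x] = μ_Y + ρ·(σ_Y/σ_X)·(x − μ_X).
E[Y | X=6.75] = 5.90 + (0.63)·(1.58/3.09)·(6.75 − (6.97)) = 5.90 + (0.32214)·(-0.22) = 5.8291.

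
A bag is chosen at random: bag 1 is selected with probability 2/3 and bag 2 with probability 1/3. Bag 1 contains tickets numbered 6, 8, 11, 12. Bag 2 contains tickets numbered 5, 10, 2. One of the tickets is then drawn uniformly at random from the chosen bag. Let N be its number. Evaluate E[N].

145/18

E[N | bag 1] = (6+8+11+12)/4 = 37/4.
E[N | bag 2] = (5+10+2)/3 = 17/3.
By the law of total expectation,
E[N] = (2/3)·(37/4) + (1/3)·(17/3) = 145/18.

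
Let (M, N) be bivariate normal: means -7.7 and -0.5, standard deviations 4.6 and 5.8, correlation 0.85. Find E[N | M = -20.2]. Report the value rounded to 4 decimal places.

E[N | M=x] = μ_N + ρ(σ_N/σ_M)(x − μ_M) for jointly normal variables.
E[N | M=-20.2] = -0.5 + (0.85)·(5.8/4.6)·(-20.2 − (-7.7)) = -0.5 + (1.071739)·(-12.5) = -13.8967.

-13.8967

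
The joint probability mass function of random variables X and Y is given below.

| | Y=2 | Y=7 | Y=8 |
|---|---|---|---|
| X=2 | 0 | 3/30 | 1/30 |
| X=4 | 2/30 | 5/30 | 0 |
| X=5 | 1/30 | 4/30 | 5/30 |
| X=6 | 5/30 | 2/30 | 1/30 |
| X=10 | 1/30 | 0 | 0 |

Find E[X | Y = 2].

53/9

P(Y = 2) = 3/10.
Σ X·P over the event = 4·(2/30) + 5·(1/30) + 6·(5/30) + 10·(1/30) = 53/30.
E[X | Y = 2] = (53/30) / (3/10) = 53/9.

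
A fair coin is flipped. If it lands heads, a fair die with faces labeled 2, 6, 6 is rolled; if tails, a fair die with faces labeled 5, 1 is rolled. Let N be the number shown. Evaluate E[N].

23/6

E[N | heads] = (2+6+6)/3 = 14/3.
E[N | tails] = (5+1)/2 = 3.
By the law of total expectation,
E[N] = (1/2)·(14/3) + (1/2)·(3) = 23/6.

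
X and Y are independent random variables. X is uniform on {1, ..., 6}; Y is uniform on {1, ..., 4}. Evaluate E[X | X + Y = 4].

2

Outcomes with X + Y = 4: (1,3), (2,2), (3,1), each with probability 1/24.
E[X | X + Y = 4] = (1 + 2 + 3) / 3 = 2.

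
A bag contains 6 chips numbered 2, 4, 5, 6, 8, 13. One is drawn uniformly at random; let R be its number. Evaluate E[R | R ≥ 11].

P(R ≥ 11) = 1/6.
Σ over the event: 13·1/6 = 13/6.
E[R | R ≥ 11] = (13/6) / (1/6) = 13.

13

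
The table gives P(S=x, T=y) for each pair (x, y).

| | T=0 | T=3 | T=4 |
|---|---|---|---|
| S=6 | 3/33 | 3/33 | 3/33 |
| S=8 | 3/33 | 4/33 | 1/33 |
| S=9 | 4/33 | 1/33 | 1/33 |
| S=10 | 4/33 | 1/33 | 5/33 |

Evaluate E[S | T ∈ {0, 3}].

P(T ∈ {0, 3}) = 23/33.
Σ S·P over the event = 6·(3/33) + 6·(3/33) + 8·(3/33) + 8·(4/33) + 9·(4/33) + 9·(1/33) + 10·(4/33) + 10·(1/33) = 17/3.
E[S | T ∈ {0, 3}] = (17/3) / (23/33) = 187/23.

187/23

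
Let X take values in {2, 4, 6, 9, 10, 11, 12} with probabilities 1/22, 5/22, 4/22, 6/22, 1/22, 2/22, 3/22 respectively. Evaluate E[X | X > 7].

61/6

P(X > 7) = 6/11.
Σ over the event: 9·3/11 + 10·1/22 + 11·1/11 + 12·3/22 = 61/11.
E[X | X > 7] = (61/11) / (6/11) = 61/6.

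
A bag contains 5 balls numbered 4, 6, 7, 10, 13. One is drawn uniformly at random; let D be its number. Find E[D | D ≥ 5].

P(D ≥ 5) = 4/5.
Σ over the event: 6·1/5 + 7·1/5 + 10·1/5 + 13·1/5 = 36/5.
E[D | D ≥ 5] = (36/5) / (4/5) = 9.

9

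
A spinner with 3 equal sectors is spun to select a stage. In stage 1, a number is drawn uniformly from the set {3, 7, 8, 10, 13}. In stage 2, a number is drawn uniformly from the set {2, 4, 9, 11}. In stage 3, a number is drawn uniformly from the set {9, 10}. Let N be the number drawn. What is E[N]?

E[N | stage 1] = (3+7+8+10+13)/5 = 41/5.
E[N | stage 2] = (2+4+9+11)/4 = 13/2.
E[N | stage 3] = (9+10)/2 = 19/2.
By the law of total expectation,
E[N] = (1/3)·(41/5) + (1/3)·(13/2) + (1/3)·(19/2) = 121/15.

121/15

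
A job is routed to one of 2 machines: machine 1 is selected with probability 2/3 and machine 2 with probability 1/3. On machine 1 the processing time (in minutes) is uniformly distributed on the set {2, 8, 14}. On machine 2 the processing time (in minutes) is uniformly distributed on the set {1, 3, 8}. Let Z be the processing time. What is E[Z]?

20/3

E[Z | machine 1] = (2+8+14)/3 = 8.
E[Z | machine 2] = (1+3+8)/3 = 4.
By the law of total expectation,
E[Z] = (2/3)·(8) + (1/3)·(4) = 20/3.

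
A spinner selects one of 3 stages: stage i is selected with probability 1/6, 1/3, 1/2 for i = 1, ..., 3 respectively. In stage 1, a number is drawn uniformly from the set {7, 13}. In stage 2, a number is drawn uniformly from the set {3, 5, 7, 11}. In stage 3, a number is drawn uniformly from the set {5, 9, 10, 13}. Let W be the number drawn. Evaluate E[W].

E[W | stage 1] = (7+13)/2 = 10.
E[W | stage 2] = (3+5+7+11)/4 = 13/2.
E[W | stage 3] = (5+9+10+13)/4 = 37/4.
By the law of total expectation,
E[W] = (1/6)·(10) + (1/3)·(13/2) + (1/2)·(37/4) = 203/24.

203/24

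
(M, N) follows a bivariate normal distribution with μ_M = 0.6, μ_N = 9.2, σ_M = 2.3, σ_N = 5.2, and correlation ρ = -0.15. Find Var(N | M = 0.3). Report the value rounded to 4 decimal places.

Var(N | M=x) = (1 − ρ²)·σ_N².
Var(N | M=0.3) = (5.2)²·(1 − (-0.15)²) = 27.04·0.9775 = 26.4316.

26.4316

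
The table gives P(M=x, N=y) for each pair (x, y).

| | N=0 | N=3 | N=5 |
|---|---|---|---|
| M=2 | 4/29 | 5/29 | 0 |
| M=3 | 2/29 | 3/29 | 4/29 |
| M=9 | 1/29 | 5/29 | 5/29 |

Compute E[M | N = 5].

19/3

P(N = 5) = 9/29.
Σ M·P over the event = 3·(4/29) + 9·(5/29) = 57/29.
E[M | N = 5] = (57/29) / (9/29) = 19/3.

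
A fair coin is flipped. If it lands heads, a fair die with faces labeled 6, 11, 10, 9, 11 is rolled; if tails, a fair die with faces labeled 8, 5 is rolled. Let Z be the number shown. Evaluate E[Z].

159/20

E[Z | heads] = (6+11+10+9+11)/5 = 47/5.
E[Z | tails] = (8+5)/2 = 13/2.
E[Z] = (1/2)·(47/5) + (1/2)·(13/2) = 159/20.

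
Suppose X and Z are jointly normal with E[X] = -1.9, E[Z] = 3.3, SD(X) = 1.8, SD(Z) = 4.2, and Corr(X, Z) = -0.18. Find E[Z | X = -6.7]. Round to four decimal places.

For a bivariate normal, E[Z | X=x] = μ_Z + ρ·(σ_Z/σ_X)·(x − μ_X).
E[Z | X=-6.7] = 3.3 + (-0.18)·(4.2/1.8)·(-6.7 − (-1.9)) = 3.3 + (-0.42)·(-4.8) = 5.3160.

5.3160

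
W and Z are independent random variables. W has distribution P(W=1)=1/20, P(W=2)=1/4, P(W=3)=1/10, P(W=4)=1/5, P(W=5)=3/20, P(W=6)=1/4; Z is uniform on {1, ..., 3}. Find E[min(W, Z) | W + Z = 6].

17/9

P(W + Z = 6) = 3/20.
Summing min(W,Z)·P(x,y) over outcomes with W + Z = 6 gives 17/60.
E[min(W, Z) | W + Z = 6] = (17/60) / (3/20) = 17/9.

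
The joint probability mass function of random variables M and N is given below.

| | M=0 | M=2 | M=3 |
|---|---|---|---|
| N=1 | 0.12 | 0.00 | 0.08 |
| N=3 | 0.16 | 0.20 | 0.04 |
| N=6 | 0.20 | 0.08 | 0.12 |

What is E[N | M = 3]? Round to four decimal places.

P(M = 3) = 0.24.
Σ N·P over the event = 1·(0.08) + 3·(0.04) + 6·(0.12) = 0.92.
E[N | M = 3] = (0.92) / (0.24) = 3.8333.

3.8333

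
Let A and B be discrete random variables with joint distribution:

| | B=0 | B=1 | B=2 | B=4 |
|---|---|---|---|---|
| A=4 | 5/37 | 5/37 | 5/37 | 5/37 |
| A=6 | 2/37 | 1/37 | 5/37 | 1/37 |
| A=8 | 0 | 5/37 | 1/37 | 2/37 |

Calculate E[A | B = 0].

32/7

P(B = 0) = 7/37.
Σ A·P over the event = 4·(5/37) + 6·(2/37) = 32/37.
E[A | B = 0] = (32/37) / (7/37) = 32/7.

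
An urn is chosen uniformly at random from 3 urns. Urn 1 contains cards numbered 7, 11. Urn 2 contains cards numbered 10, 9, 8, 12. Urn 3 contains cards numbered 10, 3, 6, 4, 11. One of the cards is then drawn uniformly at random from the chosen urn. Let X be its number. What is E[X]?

511/60

E[X | urn 1] = (7+11)/2 = 9.
E[X | urn 2] = (10+9+8+12)/4 = 39/4.
E[X | urn 3] = (10+3+6+4+11)/5 = 34/5.
By the law of total expectation,
E[X] = (1/3)·(9) + (1/3)·(39/4) + (1/3)·(34/5) = 511/60.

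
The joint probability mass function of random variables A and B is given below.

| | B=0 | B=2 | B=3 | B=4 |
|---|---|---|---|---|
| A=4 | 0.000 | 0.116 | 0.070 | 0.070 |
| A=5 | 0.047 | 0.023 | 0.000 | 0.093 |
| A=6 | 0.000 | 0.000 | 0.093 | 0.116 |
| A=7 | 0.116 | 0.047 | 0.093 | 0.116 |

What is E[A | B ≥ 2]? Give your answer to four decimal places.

P(B ≥ 2) = 0.837.
Summing A·P(A=x,B=y) over the conditioning event gives 4.650.
E[A | B ≥ 2] = (4.650) / (0.837) = 5.5556.

5.5556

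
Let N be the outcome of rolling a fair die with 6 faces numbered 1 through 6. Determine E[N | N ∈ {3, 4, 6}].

13/3

P(N ∈ {3, 4, 6}) = 1/2.
Σ over the event: 3·1/6 + 4·1/6 + 6·1/6 = 13/6.
E[N | N ∈ {3, 4, 6}] = (13/6) / (1/2) = 13/3.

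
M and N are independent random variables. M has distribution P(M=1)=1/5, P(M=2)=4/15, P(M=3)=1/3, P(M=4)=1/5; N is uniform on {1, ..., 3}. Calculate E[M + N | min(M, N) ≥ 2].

P(min(M, N) ≥ 2) = 8/15.
Summing (M+N)·P(x,y) over outcomes with min(M, N) ≥ 2 gives 26/9.
E[M + N | min(M, N) ≥ 2] = (26/9) / (8/15) = 65/12.

65/12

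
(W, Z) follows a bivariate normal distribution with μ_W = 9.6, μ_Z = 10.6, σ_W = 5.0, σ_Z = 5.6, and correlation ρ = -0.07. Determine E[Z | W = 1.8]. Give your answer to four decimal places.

11.2115

The regression of Z on W has slope ρ·σ_Z/σ_W and passes through (μ_W, μ_Z).
E[Z | W=1.8] = 10.6 + (-0.07)·(5.6/5.0)·(1.8 − (9.6)) = 10.6 + (-0.0784)·(-7.8) = 11.2115.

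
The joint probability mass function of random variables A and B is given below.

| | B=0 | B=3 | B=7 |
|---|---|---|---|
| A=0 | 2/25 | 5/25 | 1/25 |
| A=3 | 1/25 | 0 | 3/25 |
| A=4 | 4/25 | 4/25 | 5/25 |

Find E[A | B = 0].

P(B = 0) = 7/25.
Σ A·P over the event = 0·(2/25) + 3·(1/25) + 4·(4/25) = 19/25.
E[A | B = 0] = (19/25) / (7/25) = 19/7.

19/7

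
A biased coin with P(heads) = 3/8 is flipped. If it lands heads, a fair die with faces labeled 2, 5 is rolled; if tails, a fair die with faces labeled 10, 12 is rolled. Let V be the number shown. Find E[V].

131/16

E[V | heads] = (2+5)/2 = 7/2.
E[V | tails] = (10+12)/2 = 11.
By the law of total expectation,
E[V] = (3/8)·(7/2) + (5/8)·(11) = 131/16.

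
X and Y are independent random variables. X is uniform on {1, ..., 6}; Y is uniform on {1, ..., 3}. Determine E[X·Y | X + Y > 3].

121/15

P(X + Y > 3) = 5/6.
Summing XY·P(x,y) over outcomes with X + Y > 3 gives 121/18.
E[X·Y | X + Y > 3] = (121/18) / (5/6) = 121/15.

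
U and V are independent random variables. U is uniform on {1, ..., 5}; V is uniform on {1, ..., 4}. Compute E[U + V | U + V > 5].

P(U + V > 5) = 1/2.
Summing (U+V)·P(x,y) over outcomes with U + V > 5 gives 7/2.
E[U + V | U + V > 5] = (7/2) / (1/2) = 7.

7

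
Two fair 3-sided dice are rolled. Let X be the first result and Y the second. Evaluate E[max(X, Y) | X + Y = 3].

2

Outcomes with X + Y = 3: (1,2), (2,1), each with probability 1/9.
E[max(X, Y) | X + Y = 3] = (2 + 2) / 2 = 2.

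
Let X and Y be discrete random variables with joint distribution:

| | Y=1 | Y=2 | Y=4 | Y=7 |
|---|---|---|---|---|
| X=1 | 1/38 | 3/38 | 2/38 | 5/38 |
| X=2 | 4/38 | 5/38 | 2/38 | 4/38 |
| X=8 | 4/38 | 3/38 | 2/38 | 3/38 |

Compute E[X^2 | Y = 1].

91/3

P(Y = 1) = 9/38.
Σ X^2·P over the event = 1·(1/38) + 4·(4/38) + 64·(4/38) = 273/38.
E[X^2 | Y = 1] = (273/38) / (9/38) = 91/3.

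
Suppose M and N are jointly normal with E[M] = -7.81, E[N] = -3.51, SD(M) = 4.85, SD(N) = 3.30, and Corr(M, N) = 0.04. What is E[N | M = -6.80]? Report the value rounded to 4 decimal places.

E[N | M=x] = μ_N + ρ(σ_N/σ_M)(x − μ_M) for jointly normal variables.
E[N | M=-6.80] = -3.51 + (0.04)·(3.30/4.85)·(-6.80 − (-7.81)) = -3.51 + (0.027216)·(1.01) = -3.4825.

-3.4825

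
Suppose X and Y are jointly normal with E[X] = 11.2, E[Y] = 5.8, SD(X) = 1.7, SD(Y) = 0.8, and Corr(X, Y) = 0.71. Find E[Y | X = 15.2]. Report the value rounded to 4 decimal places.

7.1365

E[Y | X=x] = μ_Y + ρ(σ_Y/σ_X)(x − μ_X) for jointly normal variables.
E[Y | X=15.2] = 5.8 + (0.71)·(0.8/1.7)·(15.2 − (11.2)) = 5.8 + (0.33412)·(4) = 7.1365.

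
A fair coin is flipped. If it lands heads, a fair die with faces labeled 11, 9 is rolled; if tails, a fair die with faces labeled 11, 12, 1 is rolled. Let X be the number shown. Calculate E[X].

9

E[X | heads] = (11+9)/2 = 10.
E[X | tails] = (11+12+1)/3 = 8.
E[X] = (1/2)·(10) + (1/2)·(8) = 9.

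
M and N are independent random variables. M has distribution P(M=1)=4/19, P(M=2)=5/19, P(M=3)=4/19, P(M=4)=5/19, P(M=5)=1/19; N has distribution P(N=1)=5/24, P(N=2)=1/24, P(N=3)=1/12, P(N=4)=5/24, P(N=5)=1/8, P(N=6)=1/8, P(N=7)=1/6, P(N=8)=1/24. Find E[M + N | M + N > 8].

P(M + N > 8) = 11/38.
Summing (M+N)·P(x,y) over outcomes with M + N > 8 gives 164/57.
E[M + N | M + N > 8] = (164/57) / (11/38) = 328/33.

328/33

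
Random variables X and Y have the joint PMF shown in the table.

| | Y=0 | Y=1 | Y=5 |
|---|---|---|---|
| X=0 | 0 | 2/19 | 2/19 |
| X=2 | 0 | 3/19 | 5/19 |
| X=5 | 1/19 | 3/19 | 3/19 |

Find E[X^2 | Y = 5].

P(Y = 5) = 10/19.
Σ X^2·P over the event = 0·(2/19) + 4·(5/19) + 25·(3/19) = 5.
E[X^2 | Y = 5] = (5) / (10/19) = 19/2.

19/2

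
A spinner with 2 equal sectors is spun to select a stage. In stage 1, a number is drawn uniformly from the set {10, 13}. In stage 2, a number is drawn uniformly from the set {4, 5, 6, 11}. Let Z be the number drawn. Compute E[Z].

9

E[Z | stage 1] = (10+13)/2 = 23/2.
E[Z | stage 2] = (4+5+6+11)/4 = 13/2.
By the law of total expectation,
E[Z] = (1/2)·(23/2) + (1/2)·(13/2) = 9.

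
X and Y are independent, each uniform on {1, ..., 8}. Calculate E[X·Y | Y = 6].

27

P(Y = 6) = 1/8.
Summing XY·P(x,y) over outcomes with Y = 6 gives 27/8.
E[X·Y | Y = 6] = (27/8) / (1/8) = 27.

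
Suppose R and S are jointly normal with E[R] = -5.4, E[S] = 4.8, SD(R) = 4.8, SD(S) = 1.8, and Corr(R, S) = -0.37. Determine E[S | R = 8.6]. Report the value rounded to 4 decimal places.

2.8575

The regression of S on R has slope ρ·σ_S/σ_R and passes through (μ_R, μ_S).
E[S | R=8.6] = 4.8 + (-0.37)·(1.8/4.8)·(8.6 − (-5.4)) = 4.8 + (-0.13875)·(14) = 2.8575.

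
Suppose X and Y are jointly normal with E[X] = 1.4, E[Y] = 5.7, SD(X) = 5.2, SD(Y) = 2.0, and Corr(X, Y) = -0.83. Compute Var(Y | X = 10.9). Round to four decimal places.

For a bivariate normal, Var(Y | X=x) = σ_Y²(1 − ρ²).
Var(Y | X=10.9) = (2.0)²·(1 − (-0.83)²) = 4·0.3111 = 1.2444.

1.2444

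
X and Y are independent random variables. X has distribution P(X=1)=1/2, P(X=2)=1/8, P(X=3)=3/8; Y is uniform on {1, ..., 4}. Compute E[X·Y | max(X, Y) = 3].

P(max(X, Y) = 3) = 7/16.
Summing XY·P(x,y) over outcomes with max(X, Y) = 3 gives 9/4.
E[X·Y | max(X, Y) = 3] = (9/4) / (7/16) = 36/7.

36/7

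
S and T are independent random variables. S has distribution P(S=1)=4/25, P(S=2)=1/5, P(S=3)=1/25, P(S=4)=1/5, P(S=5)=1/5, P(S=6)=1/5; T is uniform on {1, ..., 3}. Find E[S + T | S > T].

339/52

P(S > T) = 52/75.
Summing (S+T)·P(x,y) over outcomes with S > T gives 113/25.
E[S + T | S > T] = (113/25) / (52/75) = 339/52.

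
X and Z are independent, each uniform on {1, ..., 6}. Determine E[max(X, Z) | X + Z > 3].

52/11

P(X + Z > 3) = 11/12.
Summing max(X,Z)·P(x,y) over outcomes with X + Z > 3 gives 13/3.
E[max(X, Z) | X + Z > 3] = (13/3) / (11/12) = 52/11.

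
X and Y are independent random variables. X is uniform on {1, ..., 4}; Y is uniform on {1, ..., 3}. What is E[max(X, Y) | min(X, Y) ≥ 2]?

P(min(X, Y) ≥ 2) = 1/2.
Summing max(X,Y)·P(x,y) over outcomes with min(X, Y) ≥ 2 gives 19/12.
E[max(X, Y) | min(X, Y) ≥ 2] = (19/12) / (1/2) = 19/6.

19/6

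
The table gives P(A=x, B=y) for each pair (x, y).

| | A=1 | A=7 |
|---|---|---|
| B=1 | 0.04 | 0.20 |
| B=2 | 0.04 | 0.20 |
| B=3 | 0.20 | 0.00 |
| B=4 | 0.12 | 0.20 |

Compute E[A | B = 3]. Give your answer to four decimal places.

1.0000

P(B = 3) = 0.20.
Σ A·P over the event = 1·(0.20) = 0.20.
E[A | B = 3] = (0.20) / (0.20) = 1.0000.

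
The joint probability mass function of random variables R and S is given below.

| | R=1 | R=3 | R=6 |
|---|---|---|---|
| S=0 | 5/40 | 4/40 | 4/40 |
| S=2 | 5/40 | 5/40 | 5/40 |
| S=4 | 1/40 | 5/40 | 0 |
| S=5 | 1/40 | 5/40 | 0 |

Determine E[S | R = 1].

P(R = 1) = 3/10.
Σ S·P over the event = 0·(5/40) + 2·(5/40) + 4·(1/40) + 5·(1/40) = 19/40.
E[S | R = 1] = (19/40) / (3/10) = 19/12.

19/12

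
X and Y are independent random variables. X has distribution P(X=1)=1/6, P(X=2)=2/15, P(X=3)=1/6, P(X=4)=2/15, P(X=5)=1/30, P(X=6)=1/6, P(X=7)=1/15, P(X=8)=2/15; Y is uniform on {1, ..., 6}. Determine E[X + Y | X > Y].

786/91

P(X > Y) = 91/180.
Summing (X+Y)·P(x,y) over outcomes with X > Y gives 131/30.
E[X + Y | X > Y] = (131/30) / (91/180) = 786/91.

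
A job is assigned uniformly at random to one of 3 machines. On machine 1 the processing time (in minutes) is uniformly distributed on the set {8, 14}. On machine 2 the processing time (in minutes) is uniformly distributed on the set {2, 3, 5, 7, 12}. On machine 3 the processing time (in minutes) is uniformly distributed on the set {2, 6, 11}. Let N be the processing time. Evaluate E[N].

E[N | machine 1] = (8+14)/2 = 11.
E[N | machine 2] = (2+3+5+7+12)/5 = 29/5.
E[N | machine 3] = (2+6+11)/3 = 19/3.
By the law of total expectation,
E[N] = (1/3)·(11) + (1/3)·(29/5) + (1/3)·(19/3) = 347/45.

347/45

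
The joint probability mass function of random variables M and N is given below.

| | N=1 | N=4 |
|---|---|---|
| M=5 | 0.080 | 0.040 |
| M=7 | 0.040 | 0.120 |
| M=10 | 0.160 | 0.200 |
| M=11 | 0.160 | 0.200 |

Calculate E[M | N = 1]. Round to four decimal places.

9.1818

P(N = 1) = 0.440.
Σ M·P over the event = 5·(0.080) + 7·(0.040) + 10·(0.160) + 11·(0.160) = 4.040.
E[M | N = 1] = (4.040) / (0.440) = 9.1818.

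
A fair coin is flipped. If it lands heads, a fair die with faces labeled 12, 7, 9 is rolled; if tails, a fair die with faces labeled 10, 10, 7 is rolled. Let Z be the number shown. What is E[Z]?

E[Z | heads] = (12+7+9)/3 = 28/3.
E[Z | tails] = (10+10+7)/3 = 9.
By the law of total expectation,
E[Z] = (1/2)·(28/3) + (1/2)·(9) = 55/6.

55/6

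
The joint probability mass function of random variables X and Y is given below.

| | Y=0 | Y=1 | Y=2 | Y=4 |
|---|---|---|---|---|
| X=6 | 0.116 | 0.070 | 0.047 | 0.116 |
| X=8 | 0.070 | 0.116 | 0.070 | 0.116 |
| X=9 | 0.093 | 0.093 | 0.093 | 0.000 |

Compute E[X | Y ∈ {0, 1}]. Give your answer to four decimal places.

P(Y ∈ {0, 1}) = 0.558.
Σ X·P over the event = 6·(0.116) + 6·(0.070) + 8·(0.070) + 8·(0.116) + 9·(0.093) + 9·(0.093) = 4.278.
E[X | Y ∈ {0, 1}] = (4.278) / (0.558) = 7.6667.

7.6667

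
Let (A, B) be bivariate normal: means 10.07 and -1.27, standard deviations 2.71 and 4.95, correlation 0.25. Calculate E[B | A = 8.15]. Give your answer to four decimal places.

The regression of B on A has slope ρ·σ_B/σ_A and passes through (μ_A, μ_B).
E[B | A=8.15] = -1.27 + (0.25)·(4.95/2.71)·(8.15 − (10.07)) = -1.27 + (0.456642)·(-1.92) = -2.1468.

-2.1468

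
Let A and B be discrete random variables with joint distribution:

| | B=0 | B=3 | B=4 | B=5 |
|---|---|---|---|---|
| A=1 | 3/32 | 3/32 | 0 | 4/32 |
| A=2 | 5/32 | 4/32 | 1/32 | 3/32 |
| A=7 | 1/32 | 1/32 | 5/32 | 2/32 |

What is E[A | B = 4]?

37/6

P(B = 4) = 3/16.
Σ A·P over the event = 2·(1/32) + 7·(5/32) = 37/32.
E[A | B = 4] = (37/32) / (3/16) = 37/6.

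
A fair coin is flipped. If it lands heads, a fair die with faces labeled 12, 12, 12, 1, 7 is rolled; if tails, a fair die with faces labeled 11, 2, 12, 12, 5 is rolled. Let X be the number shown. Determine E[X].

E[X | heads] = (12+12+12+1+7)/5 = 44/5.
E[X | tails] = (11+2+12+12+5)/5 = 42/5.
By the law of total expectation,
E[X] = (1/2)·(44/5) + (1/2)·(42/5) = 43/5.

43/5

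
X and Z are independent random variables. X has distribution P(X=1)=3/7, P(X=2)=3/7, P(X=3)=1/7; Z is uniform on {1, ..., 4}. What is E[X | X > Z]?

12/5

P(X > Z) = 5/28.
Summing X·P(x,y) over outcomes with X > Z gives 3/7.
E[X | X > Z] = (3/7) / (5/28) = 12/5.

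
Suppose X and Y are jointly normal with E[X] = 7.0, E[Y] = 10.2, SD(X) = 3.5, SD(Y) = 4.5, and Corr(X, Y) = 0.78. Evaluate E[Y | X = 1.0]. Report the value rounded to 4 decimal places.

For a bivariate normal, E[Y | X=x] = μ_Y + ρ·(σ_Y/σ_X)·(x − μ_X).
E[Y | X=1.0] = 10.2 + (0.78)·(4.5/3.5)·(1.0 − (7.0)) = 10.2 + (1.002857)·(-6) = 4.1829.

4.1829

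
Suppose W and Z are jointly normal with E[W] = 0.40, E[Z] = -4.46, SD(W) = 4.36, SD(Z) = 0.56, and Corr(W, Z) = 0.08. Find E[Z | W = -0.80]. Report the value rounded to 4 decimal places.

The regression of Z on W has slope ρ·σ_Z/σ_W and passes through (μ_W, μ_Z).
E[Z | W=-0.80] = -4.46 + (0.08)·(0.56/4.36)·(-0.80 − (0.40)) = -4.46 + (0.010275)·(-1.2) = -4.4723.

-4.4723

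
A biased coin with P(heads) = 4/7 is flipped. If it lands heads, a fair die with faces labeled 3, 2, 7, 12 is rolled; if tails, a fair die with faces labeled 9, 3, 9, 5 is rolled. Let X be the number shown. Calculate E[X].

87/14

E[X | heads] = (3+2+7+12)/4 = 6.
E[X | tails] = (9+3+9+5)/4 = 13/2.
E[X] = (4/7)·(6) + (3/7)·(13/2) = 87/14.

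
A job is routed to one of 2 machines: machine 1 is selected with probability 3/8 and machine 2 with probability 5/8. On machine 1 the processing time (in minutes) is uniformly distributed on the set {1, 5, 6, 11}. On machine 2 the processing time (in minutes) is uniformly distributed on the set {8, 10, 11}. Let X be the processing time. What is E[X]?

787/96

E[X | machine 1] = (1+5+6+11)/4 = 23/4.
E[X | machine 2] = (8+10+11)/3 = 29/3.
By the law of total expectation,
E[X] = (3/8)·(23/4) + (5/8)·(29/3) = 787/96.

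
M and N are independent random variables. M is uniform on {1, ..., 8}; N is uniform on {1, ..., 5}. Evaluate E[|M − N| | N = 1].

7/2

P(N = 1) = 1/5.
Summing |M−N|·P(x,y) over outcomes with N = 1 gives 7/10.
E[|M − N| | N = 1] = (7/10) / (1/5) = 7/2.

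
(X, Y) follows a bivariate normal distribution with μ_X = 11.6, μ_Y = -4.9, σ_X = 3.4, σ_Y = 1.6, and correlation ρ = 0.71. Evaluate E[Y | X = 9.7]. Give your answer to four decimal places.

-5.5348

For a bivariate normal, E[Y | X=x] = μ_Y + ρ·(σ_Y/σ_X)·(x − μ_X).
E[Y | X=9.7] = -4.9 + (0.71)·(1.6/3.4)·(9.7 − (11.6)) = -4.9 + (0.33412)·(-1.9) = -5.5348.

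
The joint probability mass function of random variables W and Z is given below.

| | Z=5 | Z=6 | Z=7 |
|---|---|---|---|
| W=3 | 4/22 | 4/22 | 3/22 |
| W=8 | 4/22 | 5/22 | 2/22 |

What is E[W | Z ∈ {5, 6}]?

P(Z ∈ {5, 6}) = 17/22.
Σ W·P over the event = 3·(4/22) + 3·(4/22) + 8·(4/22) + 8·(5/22) = 48/11.
E[W | Z ∈ {5, 6}] = (48/11) / (17/22) = 96/17.

96/17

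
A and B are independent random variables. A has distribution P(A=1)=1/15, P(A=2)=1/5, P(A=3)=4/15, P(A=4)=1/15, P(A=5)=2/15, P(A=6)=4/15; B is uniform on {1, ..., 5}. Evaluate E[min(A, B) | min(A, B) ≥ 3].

P(min(A, B) ≥ 3) = 11/25.
Summing min(A,B)·P(x,y) over outcomes with min(A, B) ≥ 3 gives 119/75.
E[min(A, B) | min(A, B) ≥ 3] = (119/75) / (11/25) = 119/33.

119/33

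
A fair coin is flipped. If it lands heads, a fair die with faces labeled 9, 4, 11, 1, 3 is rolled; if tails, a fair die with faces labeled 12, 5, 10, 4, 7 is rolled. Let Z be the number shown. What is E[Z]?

E[Z | heads] = (9+4+11+1+3)/5 = 28/5.
E[Z | tails] = (12+5+10+4+7)/5 = 38/5.
By the law of total expectation,
E[Z] = (1/2)·(28/5) + (1/2)·(38/5) = 33/5.

33/5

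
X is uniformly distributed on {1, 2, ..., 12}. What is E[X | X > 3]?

Given X > 3, X is equally likely to be any of {4, 5, 6, 7, 8, 9, 10, 11, 12}.
E[X | X > 3] = (4 + 5 + 6 + 7 + 8 + 9 + 10 + 11 + 12) / 9 = 8.

8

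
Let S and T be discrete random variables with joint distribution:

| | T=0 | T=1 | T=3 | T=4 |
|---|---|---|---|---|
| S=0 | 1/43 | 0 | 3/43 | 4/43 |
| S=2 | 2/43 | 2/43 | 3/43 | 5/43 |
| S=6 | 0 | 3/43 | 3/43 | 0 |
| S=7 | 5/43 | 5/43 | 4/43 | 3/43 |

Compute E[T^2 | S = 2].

P(S = 2) = 12/43.
Σ T^2·P over the event = 0·(2/43) + 1·(2/43) + 9·(3/43) + 16·(5/43) = 109/43.
E[T^2 | S = 2] = (109/43) / (12/43) = 109/12.

109/12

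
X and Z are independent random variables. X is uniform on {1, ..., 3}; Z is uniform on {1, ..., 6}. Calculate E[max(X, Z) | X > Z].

8/3

Outcomes with X > Z: (2,1), (3,1), (3,2), each with probability 1/18.
E[max(X, Z) | X > Z] = (2 + 3 + 3) / 3 = 8/3.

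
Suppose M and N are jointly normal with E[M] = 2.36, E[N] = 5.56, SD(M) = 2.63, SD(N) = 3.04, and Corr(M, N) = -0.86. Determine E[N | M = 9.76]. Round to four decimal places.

The regression of N on M has slope ρ·σ_N/σ_M and passes through (μ_M, μ_N).
E[N | M=9.76] = 5.56 + (-0.86)·(3.04/2.63)·(9.76 − (2.36)) = 5.56 + (-0.99407)·(7.4) = -1.7961.

-1.7961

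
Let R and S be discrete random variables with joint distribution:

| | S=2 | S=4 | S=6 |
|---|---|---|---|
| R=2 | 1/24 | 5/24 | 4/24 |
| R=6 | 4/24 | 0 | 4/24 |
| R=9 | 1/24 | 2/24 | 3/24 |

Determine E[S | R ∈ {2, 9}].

37/8

P(R ∈ {2, 9}) = 2/3.
Summing S·P(R=x,S=y) over the conditioning event gives 37/12.
E[S | R ∈ {2, 9}] = (37/12) / (2/3) = 37/8.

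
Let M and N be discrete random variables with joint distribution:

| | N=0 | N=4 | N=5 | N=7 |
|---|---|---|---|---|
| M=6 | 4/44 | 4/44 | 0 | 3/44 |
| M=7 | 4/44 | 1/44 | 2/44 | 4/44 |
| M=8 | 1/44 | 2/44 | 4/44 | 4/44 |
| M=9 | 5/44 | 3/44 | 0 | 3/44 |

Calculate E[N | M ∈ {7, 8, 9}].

131/33

P(M ∈ {7, 8, 9}) = 3/4.
Summing N·P(M=x,N=y) over the conditioning event gives 131/44.
E[N | M ∈ {7, 8, 9}] = (131/44) / (3/4) = 131/33.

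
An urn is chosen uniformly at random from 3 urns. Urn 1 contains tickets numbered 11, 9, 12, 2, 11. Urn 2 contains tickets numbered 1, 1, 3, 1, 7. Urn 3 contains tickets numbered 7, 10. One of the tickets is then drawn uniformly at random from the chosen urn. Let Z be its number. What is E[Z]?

67/10

E[Z | urn 1] = (11+9+12+2+11)/5 = 9.
E[Z | urn 2] = (1+1+3+1+7)/5 = 13/5.
E[Z | urn 3] = (7+10)/2 = 17/2.
E[Z] = (1/3)·(9) + (1/3)·(13/5) + (1/3)·(17/2) = 67/10.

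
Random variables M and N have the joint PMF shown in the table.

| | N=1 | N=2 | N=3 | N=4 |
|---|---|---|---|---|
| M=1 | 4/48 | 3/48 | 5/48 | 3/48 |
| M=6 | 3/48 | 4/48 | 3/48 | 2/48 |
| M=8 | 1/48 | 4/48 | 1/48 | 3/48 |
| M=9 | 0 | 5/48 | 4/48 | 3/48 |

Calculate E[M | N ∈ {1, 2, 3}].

P(N ∈ {1, 2, 3}) = 37/48.
Summing M·P(M=x,N=y) over the conditioning event gives 67/16.
E[M | N ∈ {1, 2, 3}] = (67/16) / (37/48) = 201/37.

201/37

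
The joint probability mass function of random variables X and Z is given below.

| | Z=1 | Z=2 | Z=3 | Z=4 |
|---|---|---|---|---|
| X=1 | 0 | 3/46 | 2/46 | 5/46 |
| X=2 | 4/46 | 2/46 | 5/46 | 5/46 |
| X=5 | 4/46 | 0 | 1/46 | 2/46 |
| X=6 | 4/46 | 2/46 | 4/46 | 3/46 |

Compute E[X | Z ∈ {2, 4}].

31/11

P(Z ∈ {2, 4}) = 11/23.
Summing X·P(X=x,Z=y) over the conditioning event gives 31/23.
E[X | Z ∈ {2, 4}] = (31/23) / (11/23) = 31/11.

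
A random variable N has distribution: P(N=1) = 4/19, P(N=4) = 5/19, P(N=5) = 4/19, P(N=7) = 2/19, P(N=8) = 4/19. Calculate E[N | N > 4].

33/5

P(N > 4) = 10/19.
Σ over the event: 5·4/19 + 7·2/19 + 8·4/19 = 66/19.
E[N | N > 4] = (66/19) / (10/19) = 33/5.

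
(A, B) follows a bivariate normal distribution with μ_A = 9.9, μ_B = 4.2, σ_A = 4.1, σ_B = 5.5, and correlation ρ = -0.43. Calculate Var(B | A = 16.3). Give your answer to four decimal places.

The conditional variance in a bivariate normal is σ_B²(1 − ρ²), independent of x.
Var(B | A=16.3) = (5.5)²·(1 − (-0.43)²) = 30.25·0.8151 = 24.6568.

24.6568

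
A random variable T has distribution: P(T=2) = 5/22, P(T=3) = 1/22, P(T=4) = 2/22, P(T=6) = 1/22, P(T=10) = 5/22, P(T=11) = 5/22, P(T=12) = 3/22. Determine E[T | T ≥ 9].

141/13

P(T ≥ 9) = 13/22.
Σ over the event: 10·5/22 + 11·5/22 + 12·3/22 = 141/22.
E[T | T ≥ 9] = (141/22) / (13/22) = 141/13.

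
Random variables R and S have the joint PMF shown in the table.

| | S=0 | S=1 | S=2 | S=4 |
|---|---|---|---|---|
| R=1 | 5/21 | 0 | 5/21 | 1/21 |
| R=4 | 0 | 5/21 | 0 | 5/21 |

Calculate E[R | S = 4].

7/2

P(S = 4) = 2/7.
Σ R·P over the event = 1·(1/21) + 4·(5/21) = 1.
E[R | S = 4] = (1) / (2/7) = 7/2.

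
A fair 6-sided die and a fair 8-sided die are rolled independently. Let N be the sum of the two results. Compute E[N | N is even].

8

P(N is even) = 1/2.
Σ over the event: 2·1/48 + 4·1/16 + 6·5/48 + 8·1/8 + 10·5/48 + 12·1/16 + 14·1/48 = 4.
E[N | N is even] = (4) / (1/2) = 8.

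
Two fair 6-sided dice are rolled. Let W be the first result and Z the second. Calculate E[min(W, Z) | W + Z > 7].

19/5

P(W + Z > 7) = 5/12.
Summing min(W,Z)·P(x,y) over outcomes with W + Z > 7 gives 19/12.
E[min(W, Z) | W + Z > 7] = (19/12) / (5/12) = 19/5.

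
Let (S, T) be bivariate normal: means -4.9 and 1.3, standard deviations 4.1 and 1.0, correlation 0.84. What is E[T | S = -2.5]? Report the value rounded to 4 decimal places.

The regression of T on S has slope ρ·σ_T/σ_S and passes through (μ_S, μ_T).
E[T | S=-2.5] = 1.3 + (0.84)·(1.0/4.1)·(-2.5 − (-4.9)) = 1.3 + (0.20488)·(2.4) = 1.7917.

1.7917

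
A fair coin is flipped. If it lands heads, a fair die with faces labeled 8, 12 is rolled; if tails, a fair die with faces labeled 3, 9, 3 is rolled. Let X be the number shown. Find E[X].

15/2

E[X | heads] = (8+12)/2 = 10.
E[X | tails] = (3+9+3)/3 = 5.
E[X] = (1/2)·(10) + (1/2)·(5) = 15/2.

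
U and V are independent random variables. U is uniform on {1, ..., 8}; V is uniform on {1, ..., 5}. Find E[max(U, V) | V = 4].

21/4

Outcomes with V = 4: (1,4), (2,4), (3,4), (4,4), (5,4), (6,4), (7,4), (8,4), each with probability 1/40.
E[max(U, V) | V = 4] = (4 + 4 + 4 + 4 + 5 + 6 + 7 + 8) / 8 = 21/4.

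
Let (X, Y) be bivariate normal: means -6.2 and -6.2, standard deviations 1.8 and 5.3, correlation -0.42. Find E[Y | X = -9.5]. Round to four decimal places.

-2.1190

The regression of Y on X has slope ρ·σ_Y/σ_X and passes through (μ_X, μ_Y).
E[Y | X=-9.5] = -6.2 + (-0.42)·(5.3/1.8)·(-9.5 − (-6.2)) = -6.2 + (-1.23667)·(-3.3) = -2.1190.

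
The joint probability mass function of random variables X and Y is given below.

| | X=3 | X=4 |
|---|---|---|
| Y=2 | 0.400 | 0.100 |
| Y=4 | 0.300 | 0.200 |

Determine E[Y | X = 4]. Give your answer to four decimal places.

P(X = 4) = 0.300.
Σ Y·P over the event = 2·(0.100) + 4·(0.200) = 1.000.
E[Y | X = 4] = (1.000) / (0.300) = 3.3333.

3.3333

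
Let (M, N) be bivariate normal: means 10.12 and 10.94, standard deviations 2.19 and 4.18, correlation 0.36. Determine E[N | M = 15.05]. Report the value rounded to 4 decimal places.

The regression of N on M has slope ρ·σ_N/σ_M and passes through (μ_M, μ_N).
E[N | M=15.05] = 10.94 + (0.36)·(4.18/2.19)·(15.05 − (10.12)) = 10.94 + (0.68712)·(4.93) = 14.3275.

14.3275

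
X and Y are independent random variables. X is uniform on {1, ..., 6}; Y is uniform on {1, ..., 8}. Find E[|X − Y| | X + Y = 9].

10/3

Outcomes with X + Y = 9: (1,8), (2,7), (3,6), (4,5), (5,4), (6,3), each with probability 1/48.
E[|X − Y| | X + Y = 9] = (7 + 5 + 3 + 1 + 1 + 3) / 6 = 10/3.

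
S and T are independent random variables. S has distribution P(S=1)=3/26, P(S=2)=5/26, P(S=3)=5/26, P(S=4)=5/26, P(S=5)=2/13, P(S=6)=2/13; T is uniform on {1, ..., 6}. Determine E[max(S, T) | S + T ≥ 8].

P(S + T ≥ 8) = 11/26.
Summing max(S,T)·P(x,y) over outcomes with S + T ≥ 8 gives 7/3.
E[max(S, T) | S + T ≥ 8] = (7/3) / (11/26) = 182/33.

182/33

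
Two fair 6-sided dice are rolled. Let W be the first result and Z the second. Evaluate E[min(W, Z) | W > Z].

7/3

P(W > Z) = 5/12.
Summing min(W,Z)·P(x,y) over outcomes with W > Z gives 35/36.
E[min(W, Z) | W > Z] = (35/36) / (5/12) = 7/3.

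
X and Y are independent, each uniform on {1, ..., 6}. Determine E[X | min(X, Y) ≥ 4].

5

P(min(X, Y) ≥ 4) = 1/4.
Summing X·P(x,y) over outcomes with min(X, Y) ≥ 4 gives 5/4.
E[X | min(X, Y) ≥ 4] = (5/4) / (1/4) = 5.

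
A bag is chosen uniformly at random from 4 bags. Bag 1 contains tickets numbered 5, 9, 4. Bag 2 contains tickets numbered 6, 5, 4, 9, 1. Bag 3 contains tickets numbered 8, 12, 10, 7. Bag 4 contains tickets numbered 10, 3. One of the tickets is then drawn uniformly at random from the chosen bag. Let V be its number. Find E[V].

107/16

E[V | bag 1] = (5+9+4)/3 = 6.
E[V | bag 2] = (6+5+4+9+1)/5 = 5.
E[V | bag 3] = (8+12+10+7)/4 = 37/4.
E[V | bag 4] = (10+3)/2 = 13/2.
By the law of total expectation,
E[V] = (1/4)·(6) + (1/4)·(5) + (1/4)·(37/4) + (1/4)·(13/2) = 107/16.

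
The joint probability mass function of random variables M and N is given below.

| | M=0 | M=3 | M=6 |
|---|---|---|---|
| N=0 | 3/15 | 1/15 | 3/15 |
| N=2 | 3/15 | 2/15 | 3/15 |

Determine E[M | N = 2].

P(N = 2) = 8/15.
Summing M·P(M=x,N=y) over the conditioning event gives 8/5.
E[M | N = 2] = (8/5) / (8/15) = 3.

3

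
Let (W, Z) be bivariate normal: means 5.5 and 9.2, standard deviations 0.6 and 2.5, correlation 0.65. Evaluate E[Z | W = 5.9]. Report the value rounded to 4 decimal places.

E[Z | W=x] = μ_Z + ρ(σ_Z/σ_W)(x − μ_W) for jointly normal variables.
E[Z | W=5.9] = 9.2 + (0.65)·(2.5/0.6)·(5.9 − (5.5)) = 9.2 + (2.7083)·(0.4) = 10.2833.

10.2833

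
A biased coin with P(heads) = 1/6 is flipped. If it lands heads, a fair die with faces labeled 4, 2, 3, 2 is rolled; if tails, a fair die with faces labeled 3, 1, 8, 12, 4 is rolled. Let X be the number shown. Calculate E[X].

E[X | heads] = (4+2+3+2)/4 = 11/4.
E[X | tails] = (3+1+8+12+4)/5 = 28/5.
E[X] = (1/6)·(11/4) + (5/6)·(28/5) = 41/8.

41/8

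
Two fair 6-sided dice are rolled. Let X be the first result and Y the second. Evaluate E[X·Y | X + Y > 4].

71/5

P(X + Y > 4) = 5/6.
Summing XY·P(x,y) over outcomes with X + Y > 4 gives 71/6.
E[X·Y | X + Y > 4] = (71/6) / (5/6) = 71/5.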